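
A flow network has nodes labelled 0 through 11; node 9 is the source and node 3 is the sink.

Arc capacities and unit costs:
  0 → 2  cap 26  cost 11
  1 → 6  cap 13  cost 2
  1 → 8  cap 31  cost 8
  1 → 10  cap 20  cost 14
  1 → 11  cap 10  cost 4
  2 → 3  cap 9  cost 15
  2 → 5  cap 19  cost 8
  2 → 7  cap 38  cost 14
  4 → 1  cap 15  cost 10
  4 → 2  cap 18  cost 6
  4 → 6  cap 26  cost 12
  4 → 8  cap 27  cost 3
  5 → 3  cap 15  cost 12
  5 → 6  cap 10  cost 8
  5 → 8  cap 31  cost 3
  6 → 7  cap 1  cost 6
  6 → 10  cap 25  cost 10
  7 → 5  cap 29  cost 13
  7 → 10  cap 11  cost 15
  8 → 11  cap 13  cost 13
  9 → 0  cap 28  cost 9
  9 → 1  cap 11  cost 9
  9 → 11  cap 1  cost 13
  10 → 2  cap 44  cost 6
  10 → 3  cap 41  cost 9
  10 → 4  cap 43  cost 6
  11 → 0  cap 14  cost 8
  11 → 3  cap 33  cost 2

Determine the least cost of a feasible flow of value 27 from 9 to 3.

Minimum cost for 27 units: 750

shortest-cost path #1: 9→11→3 push 1 @ unit cost 15 (adds 15)
shortest-cost path #2: 9→1→11→3 push 10 @ unit cost 15 (adds 150)
shortest-cost path #3: 9→1→6→10→3 push 1 @ unit cost 30 (adds 30)
shortest-cost path #4: 9→0→2→3 push 9 @ unit cost 35 (adds 315)
shortest-cost path #5: 9→0→2→5→3 push 6 @ unit cost 40 (adds 240)
total cost = 750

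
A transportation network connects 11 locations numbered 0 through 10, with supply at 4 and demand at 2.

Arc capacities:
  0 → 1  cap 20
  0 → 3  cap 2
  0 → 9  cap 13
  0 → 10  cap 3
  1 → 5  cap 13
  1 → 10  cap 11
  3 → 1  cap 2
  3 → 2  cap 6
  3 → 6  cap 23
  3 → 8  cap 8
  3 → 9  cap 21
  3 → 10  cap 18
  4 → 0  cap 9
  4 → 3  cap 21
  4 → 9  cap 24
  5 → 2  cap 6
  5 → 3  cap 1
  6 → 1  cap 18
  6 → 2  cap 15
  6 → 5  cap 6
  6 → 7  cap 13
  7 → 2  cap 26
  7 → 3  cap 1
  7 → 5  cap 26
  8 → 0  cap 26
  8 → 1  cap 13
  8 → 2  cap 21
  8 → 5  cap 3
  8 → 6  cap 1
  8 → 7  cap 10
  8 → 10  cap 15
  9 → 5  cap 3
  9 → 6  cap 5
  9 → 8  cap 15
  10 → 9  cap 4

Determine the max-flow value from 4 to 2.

Maximum flow value: 50

augment #1: 4→3→2 bottleneck 6, total now 6
augment #2: 4→3→6→2 bottleneck 15, total now 21
augment #3: 4→9→5→2 bottleneck 3, total now 24
augment #4: 4→9→8→2 bottleneck 15, total now 39
augment #5: 4→0→1→5→2 bottleneck 3, total now 42
augment #6: 4→0→3→8→2 bottleneck 2, total now 44
augment #7: 4→9→6→7→2 bottleneck 5, total now 49
augment #8: 4→0→1→5→3→8→2 bottleneck 1, total now 50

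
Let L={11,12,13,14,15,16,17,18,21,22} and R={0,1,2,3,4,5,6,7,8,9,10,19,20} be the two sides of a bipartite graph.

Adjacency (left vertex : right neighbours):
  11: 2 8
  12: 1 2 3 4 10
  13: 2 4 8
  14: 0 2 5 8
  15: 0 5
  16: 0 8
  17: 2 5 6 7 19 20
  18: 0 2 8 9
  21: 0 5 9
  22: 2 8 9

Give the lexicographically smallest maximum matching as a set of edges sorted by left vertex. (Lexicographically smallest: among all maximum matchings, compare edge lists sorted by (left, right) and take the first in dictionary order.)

Lex-smallest maximum matching: {(11,2), (12,1), (13,4), (14,0), (15,5), (16,8), (17,6), (18,9)}

|M| = 8 (so the lex-smallest maximum matching has 8 edges)
process left vertices in ascending order; for each, take the smallest-labelled available neighbour that still permits 8 edges overall, or leave it unmatched if none does
lex-smallest matching: {11-2, 12-1, 13-4, 14-0, 15-5, 16-8, 17-6, 18-9}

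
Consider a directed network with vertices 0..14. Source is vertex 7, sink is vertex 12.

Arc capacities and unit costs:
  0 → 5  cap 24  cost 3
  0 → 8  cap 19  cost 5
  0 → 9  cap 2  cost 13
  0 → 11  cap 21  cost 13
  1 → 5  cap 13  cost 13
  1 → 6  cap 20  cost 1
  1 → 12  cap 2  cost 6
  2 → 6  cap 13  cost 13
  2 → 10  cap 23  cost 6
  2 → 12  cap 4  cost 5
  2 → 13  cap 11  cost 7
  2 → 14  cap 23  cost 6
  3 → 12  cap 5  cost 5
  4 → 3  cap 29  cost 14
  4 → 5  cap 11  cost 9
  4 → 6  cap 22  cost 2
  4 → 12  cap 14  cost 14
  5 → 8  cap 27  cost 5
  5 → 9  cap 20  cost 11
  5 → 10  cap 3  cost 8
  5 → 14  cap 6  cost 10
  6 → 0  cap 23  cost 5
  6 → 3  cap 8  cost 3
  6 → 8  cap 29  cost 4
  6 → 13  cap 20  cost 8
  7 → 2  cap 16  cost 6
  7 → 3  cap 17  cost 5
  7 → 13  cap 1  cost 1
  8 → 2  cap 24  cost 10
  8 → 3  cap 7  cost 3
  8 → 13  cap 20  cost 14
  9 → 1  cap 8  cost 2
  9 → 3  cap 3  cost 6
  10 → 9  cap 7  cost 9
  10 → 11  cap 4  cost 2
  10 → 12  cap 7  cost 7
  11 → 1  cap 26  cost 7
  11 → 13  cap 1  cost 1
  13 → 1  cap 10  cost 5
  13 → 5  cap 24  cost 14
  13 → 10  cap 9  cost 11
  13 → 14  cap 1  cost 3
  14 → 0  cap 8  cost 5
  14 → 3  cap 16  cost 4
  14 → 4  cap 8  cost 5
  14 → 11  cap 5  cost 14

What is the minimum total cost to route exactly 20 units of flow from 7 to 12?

Minimum cost for 20 units: 325

shortest-cost path #1: 7→3→12 push 5 @ unit cost 10 (adds 50)
shortest-cost path #2: 7→2→12 push 4 @ unit cost 11 (adds 44)
shortest-cost path #3: 7→13→1→12 push 1 @ unit cost 12 (adds 12)
shortest-cost path #4: 7→2→10→12 push 7 @ unit cost 19 (adds 133)
shortest-cost path #5: 7→2→13→1→12 push 1 @ unit cost 24 (adds 24)
shortest-cost path #6: 7→2→14→4→12 push 2 @ unit cost 31 (adds 62)
total cost = 325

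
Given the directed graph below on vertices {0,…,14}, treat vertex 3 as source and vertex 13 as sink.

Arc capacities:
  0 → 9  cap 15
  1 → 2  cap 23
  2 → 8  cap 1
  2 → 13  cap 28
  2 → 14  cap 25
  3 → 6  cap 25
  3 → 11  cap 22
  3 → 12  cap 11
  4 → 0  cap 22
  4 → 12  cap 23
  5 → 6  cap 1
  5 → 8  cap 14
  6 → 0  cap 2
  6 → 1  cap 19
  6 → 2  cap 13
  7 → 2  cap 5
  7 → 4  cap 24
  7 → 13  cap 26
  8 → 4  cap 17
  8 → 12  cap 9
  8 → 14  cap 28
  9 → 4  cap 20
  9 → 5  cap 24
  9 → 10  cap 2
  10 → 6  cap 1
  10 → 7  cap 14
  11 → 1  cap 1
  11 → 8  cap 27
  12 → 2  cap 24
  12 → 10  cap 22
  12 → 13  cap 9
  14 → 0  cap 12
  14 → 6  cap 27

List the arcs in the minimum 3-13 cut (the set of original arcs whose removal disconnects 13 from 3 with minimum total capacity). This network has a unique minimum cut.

augment #1: 3→12→13 push 9
augment #2: 3→6→2→13 push 13
augment #3: 3→12→2→13 push 2
augment #4: 3→6→1→2→13 push 12
augment #5: 3→11→1→2→13 push 1
augment #6: 3→11→8→12→10→7→13 push 9
augment #7: 3→11→8→4→12→10→7→13 push 5
max flow = 51; residual-reachable set from 3 gives S-side
cut edges (S→T): {(2,13), (10,7), (12,13)} total cap 51

Min-cut arcs: {(2,13), (10,7), (12,13)} (total capacity 51)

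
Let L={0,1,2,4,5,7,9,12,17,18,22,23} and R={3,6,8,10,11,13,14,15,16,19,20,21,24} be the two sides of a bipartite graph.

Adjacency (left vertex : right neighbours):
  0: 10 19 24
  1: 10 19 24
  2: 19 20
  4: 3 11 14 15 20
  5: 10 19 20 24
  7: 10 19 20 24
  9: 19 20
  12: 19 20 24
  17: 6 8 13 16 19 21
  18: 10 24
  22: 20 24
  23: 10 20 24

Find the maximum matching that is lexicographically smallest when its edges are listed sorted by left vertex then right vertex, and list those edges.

|M| = 6 (so the lex-smallest maximum matching has 6 edges)
process left vertices in ascending order; for each, take the smallest-labelled available neighbour that still permits 6 edges overall, or leave it unmatched if none does
lex-smallest matching: {0-10, 1-19, 2-20, 4-3, 5-24, 17-6}

Lex-smallest maximum matching: {(0,10), (1,19), (2,20), (4,3), (5,24), (17,6)}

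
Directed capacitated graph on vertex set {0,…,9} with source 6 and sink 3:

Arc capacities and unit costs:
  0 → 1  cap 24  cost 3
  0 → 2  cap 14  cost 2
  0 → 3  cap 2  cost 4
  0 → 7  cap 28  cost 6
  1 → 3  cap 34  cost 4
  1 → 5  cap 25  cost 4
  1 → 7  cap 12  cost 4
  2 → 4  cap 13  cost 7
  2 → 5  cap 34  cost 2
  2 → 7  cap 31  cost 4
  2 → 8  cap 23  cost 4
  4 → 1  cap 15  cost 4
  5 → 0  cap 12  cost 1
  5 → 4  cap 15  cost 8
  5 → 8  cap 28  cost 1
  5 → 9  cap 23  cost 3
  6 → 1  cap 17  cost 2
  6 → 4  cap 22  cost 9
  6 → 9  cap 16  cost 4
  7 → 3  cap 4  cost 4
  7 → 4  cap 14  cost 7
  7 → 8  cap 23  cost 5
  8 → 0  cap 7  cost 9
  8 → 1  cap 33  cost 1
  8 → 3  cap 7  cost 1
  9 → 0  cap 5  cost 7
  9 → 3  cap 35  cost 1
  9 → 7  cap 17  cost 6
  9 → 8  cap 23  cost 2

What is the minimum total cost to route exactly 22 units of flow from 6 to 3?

Minimum cost for 22 units: 116

shortest-cost path #1: 6→9→3 push 16 @ unit cost 5 (adds 80)
shortest-cost path #2: 6→1→3 push 6 @ unit cost 6 (adds 36)
total cost = 116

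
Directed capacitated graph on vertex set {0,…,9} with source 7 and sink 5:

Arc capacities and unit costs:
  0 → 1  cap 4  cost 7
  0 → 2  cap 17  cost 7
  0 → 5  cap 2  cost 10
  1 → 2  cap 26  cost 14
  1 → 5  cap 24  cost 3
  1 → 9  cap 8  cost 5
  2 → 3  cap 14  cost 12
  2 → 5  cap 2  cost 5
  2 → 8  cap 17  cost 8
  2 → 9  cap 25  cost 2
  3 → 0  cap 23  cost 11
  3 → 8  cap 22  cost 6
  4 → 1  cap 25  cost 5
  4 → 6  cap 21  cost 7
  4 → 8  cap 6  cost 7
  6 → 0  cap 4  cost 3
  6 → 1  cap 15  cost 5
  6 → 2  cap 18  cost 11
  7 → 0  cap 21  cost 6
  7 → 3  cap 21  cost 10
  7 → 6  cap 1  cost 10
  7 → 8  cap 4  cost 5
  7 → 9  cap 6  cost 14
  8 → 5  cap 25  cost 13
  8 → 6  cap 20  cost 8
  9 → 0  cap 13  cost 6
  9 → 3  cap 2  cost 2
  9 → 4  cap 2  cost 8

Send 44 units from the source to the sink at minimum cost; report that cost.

shortest-cost path #1: 7→0→5 push 2 @ unit cost 16 (adds 32)
shortest-cost path #2: 7→0→1→5 push 4 @ unit cost 16 (adds 64)
shortest-cost path #3: 7→8→5 push 4 @ unit cost 18 (adds 72)
shortest-cost path #4: 7→0→2→5 push 2 @ unit cost 18 (adds 36)
shortest-cost path #5: 7→6→1→5 push 1 @ unit cost 18 (adds 18)
shortest-cost path #6: 7→3→8→5 push 21 @ unit cost 29 (adds 609)
shortest-cost path #7: 7→9→4→1→5 push 2 @ unit cost 30 (adds 60)
shortest-cost path #8: 7→0→2→8→6→1→5 push 8 @ unit cost 37 (adds 296)
total cost = 1187

Minimum cost for 44 units: 1187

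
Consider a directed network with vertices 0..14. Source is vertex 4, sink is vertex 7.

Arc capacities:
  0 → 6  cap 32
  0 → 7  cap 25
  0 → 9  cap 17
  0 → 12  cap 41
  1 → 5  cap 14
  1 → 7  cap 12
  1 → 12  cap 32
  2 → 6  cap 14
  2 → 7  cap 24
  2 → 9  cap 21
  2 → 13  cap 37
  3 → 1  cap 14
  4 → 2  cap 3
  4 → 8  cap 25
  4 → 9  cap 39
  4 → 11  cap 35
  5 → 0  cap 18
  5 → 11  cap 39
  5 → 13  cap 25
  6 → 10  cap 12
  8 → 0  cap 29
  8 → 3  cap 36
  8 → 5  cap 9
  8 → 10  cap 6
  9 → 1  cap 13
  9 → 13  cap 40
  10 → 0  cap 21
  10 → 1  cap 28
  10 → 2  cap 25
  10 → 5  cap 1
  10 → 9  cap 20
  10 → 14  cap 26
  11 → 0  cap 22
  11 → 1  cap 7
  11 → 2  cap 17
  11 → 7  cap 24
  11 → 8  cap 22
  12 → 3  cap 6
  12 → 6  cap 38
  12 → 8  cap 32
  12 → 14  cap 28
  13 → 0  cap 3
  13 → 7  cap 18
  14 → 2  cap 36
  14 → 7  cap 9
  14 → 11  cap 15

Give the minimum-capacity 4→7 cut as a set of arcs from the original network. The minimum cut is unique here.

Min-cut arcs: {(4,2), (4,8), (4,11), (9,1), (13,0), (13,7)} (total capacity 97)

augment #1: 4→2→7 push 3
augment #2: 4→11→7 push 24
augment #3: 4→8→0→7 push 25
augment #4: 4→9→1→7 push 12
augment #5: 4→9→13→7 push 18
augment #6: 4→11→2→7 push 11
augment #7: 4→9→1→12→14→7 push 1
augment #8: 4→9→13→0→12→14→7 push 3
max flow = 97; residual-reachable set from 4 gives S-side
cut edges (S→T): {(4,2), (4,8), (4,11), (9,1), (13,0), (13,7)} total cap 97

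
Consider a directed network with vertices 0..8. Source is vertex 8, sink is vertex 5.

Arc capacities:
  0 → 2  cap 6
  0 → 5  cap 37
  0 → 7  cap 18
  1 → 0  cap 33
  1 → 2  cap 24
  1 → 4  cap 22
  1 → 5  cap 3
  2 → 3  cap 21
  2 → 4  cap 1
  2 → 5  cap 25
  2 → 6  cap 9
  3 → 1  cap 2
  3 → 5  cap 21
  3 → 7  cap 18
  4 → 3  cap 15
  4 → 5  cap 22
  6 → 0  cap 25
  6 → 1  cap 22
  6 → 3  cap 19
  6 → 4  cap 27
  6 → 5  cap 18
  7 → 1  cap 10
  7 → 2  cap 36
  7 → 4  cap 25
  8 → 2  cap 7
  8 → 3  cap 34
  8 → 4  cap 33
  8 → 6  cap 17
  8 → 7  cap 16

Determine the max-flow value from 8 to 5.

augment #1: 8→2→5 bottleneck 7, total now 7
augment #2: 8→3→5 bottleneck 21, total now 28
augment #3: 8→4→5 bottleneck 22, total now 50
augment #4: 8→6→5 bottleneck 17, total now 67
augment #5: 8→3→1→5 bottleneck 2, total now 69
augment #6: 8→7→1→5 bottleneck 1, total now 70
augment #7: 8→7→2→5 bottleneck 15, total now 85
augment #8: 8→3→7→2→5 bottleneck 3, total now 88
augment #9: 8→3→7→1→0→5 bottleneck 8, total now 96
augment #10: 8→4→3→7→1→0→5 bottleneck 1, total now 97
augment #11: 8→4→3→7→2→6→5 bottleneck 1, total now 98
augment #12: 8→4→3→7→2→6→0→5 bottleneck 5, total now 103

Maximum flow value: 103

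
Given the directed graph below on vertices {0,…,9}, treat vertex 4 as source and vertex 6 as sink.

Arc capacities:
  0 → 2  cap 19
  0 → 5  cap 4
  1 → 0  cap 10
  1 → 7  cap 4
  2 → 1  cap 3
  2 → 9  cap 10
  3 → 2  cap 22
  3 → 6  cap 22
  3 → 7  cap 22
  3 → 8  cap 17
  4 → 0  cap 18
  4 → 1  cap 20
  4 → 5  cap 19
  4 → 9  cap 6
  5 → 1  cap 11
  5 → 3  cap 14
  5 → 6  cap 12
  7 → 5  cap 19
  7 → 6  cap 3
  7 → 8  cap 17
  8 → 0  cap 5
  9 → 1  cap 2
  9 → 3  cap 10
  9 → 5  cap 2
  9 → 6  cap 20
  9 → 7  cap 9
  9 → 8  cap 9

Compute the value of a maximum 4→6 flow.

Maximum flow value: 43

augment #1: 4→5→6 bottleneck 12, total now 12
augment #2: 4→9→6 bottleneck 6, total now 18
augment #3: 4→1→7→6 bottleneck 3, total now 21
augment #4: 4→5→3→6 bottleneck 7, total now 28
augment #5: 4→0→2→9→6 bottleneck 10, total now 38
augment #6: 4→0→5→3→6 bottleneck 4, total now 42
augment #7: 4→1→7→5→3→6 bottleneck 1, total now 43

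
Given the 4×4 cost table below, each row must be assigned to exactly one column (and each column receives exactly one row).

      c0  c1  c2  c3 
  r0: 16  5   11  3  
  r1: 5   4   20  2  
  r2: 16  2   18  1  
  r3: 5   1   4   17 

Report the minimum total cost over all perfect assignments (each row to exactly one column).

optimal assignment: row0→col3 (cost 3), row1→col0 (cost 5), row2→col1 (cost 2), row3→col2 (cost 4)
total = 3 + 5 + 2 + 4 = 14

Minimum assignment cost: 14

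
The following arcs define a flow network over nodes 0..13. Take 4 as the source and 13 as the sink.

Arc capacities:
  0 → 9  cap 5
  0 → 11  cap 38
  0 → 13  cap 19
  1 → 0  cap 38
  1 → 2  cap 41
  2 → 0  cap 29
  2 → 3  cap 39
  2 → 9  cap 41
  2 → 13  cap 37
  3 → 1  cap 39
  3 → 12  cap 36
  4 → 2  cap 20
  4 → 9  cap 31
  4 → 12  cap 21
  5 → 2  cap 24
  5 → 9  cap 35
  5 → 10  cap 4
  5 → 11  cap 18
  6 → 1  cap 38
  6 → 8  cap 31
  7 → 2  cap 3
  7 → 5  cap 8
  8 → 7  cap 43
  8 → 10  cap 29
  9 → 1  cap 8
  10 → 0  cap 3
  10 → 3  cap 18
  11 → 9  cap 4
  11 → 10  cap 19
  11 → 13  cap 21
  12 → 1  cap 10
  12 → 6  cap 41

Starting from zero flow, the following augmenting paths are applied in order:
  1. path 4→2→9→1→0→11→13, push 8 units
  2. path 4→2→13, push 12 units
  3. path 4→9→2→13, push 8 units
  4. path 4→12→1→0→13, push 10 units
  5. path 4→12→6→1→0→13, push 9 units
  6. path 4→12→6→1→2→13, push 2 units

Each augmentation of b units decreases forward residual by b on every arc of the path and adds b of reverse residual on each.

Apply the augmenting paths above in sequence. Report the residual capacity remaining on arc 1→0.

Residual capacity of (1,0): 11

after path 1 (4→2→9→1→0→11→13, push 8): res(1,0)=30
after path 2 (4→2→13, push 12): res(1,0)=30
after path 3 (4→9→2→13, push 8): res(1,0)=30
after path 4 (4→12→1→0→13, push 10): res(1,0)=20
after path 5 (4→12→6→1→0→13, push 9): res(1,0)=11
after path 6 (4→12→6→1→2→13, push 2): res(1,0)=11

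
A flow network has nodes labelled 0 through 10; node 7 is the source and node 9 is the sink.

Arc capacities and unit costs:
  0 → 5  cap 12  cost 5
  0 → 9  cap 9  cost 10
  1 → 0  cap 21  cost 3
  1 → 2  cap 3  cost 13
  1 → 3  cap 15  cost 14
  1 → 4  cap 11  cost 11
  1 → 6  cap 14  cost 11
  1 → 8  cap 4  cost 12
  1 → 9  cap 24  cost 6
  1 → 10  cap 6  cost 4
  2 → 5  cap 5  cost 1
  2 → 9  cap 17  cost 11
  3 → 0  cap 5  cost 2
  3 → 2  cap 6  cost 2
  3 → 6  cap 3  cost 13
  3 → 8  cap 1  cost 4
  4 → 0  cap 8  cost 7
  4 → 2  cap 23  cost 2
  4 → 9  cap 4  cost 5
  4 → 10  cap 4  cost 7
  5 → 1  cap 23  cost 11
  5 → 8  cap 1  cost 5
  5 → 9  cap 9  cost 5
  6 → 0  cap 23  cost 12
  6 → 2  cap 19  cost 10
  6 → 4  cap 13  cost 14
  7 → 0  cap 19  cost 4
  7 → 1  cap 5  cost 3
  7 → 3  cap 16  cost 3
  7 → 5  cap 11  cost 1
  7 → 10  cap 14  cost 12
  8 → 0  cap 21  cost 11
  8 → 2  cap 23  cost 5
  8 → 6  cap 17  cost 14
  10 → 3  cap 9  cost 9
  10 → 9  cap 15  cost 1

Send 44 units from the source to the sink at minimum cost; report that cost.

shortest-cost path #1: 7→5→9 push 9 @ unit cost 6 (adds 54)
shortest-cost path #2: 7→1→10→9 push 5 @ unit cost 8 (adds 40)
shortest-cost path #3: 7→10→9 push 10 @ unit cost 13 (adds 130)
shortest-cost path #4: 7→0→9 push 9 @ unit cost 14 (adds 126)
shortest-cost path #5: 7→10→1→9 push 4 @ unit cost 14 (adds 56)
shortest-cost path #6: 7→3→2→9 push 6 @ unit cost 16 (adds 96)
shortest-cost path #7: 7→5→1→9 push 1 @ unit cost 18 (adds 18)
total cost = 520

Minimum cost for 44 units: 520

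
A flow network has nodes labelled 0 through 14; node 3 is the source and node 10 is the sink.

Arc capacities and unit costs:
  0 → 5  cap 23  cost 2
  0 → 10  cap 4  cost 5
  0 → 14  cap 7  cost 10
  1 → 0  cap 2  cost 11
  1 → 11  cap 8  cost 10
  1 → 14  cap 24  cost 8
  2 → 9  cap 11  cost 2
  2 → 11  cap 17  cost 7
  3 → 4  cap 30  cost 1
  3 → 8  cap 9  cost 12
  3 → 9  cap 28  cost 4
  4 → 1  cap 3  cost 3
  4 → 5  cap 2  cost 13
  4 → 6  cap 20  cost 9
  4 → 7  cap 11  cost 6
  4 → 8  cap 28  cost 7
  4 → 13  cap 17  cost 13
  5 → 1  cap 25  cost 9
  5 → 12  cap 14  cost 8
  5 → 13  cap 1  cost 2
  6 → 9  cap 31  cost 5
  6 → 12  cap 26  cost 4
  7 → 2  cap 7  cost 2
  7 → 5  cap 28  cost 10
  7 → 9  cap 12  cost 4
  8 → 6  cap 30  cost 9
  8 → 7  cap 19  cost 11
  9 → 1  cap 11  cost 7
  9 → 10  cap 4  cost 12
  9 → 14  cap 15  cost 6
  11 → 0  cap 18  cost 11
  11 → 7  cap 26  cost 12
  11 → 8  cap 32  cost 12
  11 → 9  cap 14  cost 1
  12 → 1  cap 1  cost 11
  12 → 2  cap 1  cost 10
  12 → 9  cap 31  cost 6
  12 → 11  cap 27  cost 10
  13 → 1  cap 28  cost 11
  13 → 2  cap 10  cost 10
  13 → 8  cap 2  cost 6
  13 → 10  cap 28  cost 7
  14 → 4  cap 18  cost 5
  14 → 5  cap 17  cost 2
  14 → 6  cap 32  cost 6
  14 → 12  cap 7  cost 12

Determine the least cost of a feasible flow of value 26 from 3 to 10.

shortest-cost path #1: 3→9→10 push 4 @ unit cost 16 (adds 64)
shortest-cost path #2: 3→4→1→0→10 push 2 @ unit cost 20 (adds 40)
shortest-cost path #3: 3→4→13→10 push 17 @ unit cost 21 (adds 357)
shortest-cost path #4: 3→9→14→5→13→10 push 1 @ unit cost 21 (adds 21)
shortest-cost path #5: 3→4→1→11→0→10 push 1 @ unit cost 30 (adds 30)
shortest-cost path #6: 3→4→7→2→11→0→10 push 1 @ unit cost 32 (adds 32)
total cost = 544

Minimum cost for 26 units: 544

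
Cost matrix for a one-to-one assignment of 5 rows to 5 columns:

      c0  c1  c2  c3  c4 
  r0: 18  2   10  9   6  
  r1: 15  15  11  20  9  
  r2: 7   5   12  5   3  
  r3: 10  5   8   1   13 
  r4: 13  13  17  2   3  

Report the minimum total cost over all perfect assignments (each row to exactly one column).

optimal assignment: row0→col1 (cost 2), row1→col2 (cost 11), row2→col0 (cost 7), row3→col3 (cost 1), row4→col4 (cost 3)
total = 2 + 11 + 7 + 1 + 3 = 24

Minimum assignment cost: 24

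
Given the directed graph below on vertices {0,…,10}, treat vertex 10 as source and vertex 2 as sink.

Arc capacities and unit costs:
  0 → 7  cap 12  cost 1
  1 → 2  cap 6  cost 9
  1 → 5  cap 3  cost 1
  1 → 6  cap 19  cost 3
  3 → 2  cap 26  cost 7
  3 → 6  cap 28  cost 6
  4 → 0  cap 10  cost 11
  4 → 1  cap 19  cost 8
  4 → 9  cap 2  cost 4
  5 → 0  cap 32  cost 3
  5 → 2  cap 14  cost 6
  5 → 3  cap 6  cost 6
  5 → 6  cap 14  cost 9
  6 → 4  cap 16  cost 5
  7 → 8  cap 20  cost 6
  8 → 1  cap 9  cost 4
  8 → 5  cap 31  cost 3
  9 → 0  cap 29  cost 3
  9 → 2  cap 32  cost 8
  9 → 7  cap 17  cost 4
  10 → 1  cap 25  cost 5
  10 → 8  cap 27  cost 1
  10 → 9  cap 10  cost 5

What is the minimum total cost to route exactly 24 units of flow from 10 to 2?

Minimum cost for 24 units: 270

shortest-cost path #1: 10→8→5→2 push 14 @ unit cost 10 (adds 140)
shortest-cost path #2: 10→9→2 push 10 @ unit cost 13 (adds 130)
total cost = 270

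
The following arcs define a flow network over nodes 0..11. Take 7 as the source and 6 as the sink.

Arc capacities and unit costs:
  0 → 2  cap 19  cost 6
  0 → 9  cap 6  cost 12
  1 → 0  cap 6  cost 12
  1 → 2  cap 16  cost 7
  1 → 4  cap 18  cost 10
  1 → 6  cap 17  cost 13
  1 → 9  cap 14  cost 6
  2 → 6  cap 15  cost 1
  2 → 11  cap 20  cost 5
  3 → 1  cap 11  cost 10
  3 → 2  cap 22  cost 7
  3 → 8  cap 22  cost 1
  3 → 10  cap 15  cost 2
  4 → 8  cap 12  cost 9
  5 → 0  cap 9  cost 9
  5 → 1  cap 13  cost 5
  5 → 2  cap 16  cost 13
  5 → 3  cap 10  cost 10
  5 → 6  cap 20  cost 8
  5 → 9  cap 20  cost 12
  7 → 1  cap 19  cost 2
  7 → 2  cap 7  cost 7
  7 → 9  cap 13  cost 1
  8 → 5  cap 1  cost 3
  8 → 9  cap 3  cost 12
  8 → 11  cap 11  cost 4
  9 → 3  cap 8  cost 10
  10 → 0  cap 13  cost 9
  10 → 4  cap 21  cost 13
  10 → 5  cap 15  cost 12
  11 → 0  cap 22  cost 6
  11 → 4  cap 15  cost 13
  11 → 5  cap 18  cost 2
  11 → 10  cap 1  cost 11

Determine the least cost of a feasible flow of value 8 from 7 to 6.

Minimum cost for 8 units: 66

shortest-cost path #1: 7→2→6 push 7 @ unit cost 8 (adds 56)
shortest-cost path #2: 7→1→2→6 push 1 @ unit cost 10 (adds 10)
total cost = 66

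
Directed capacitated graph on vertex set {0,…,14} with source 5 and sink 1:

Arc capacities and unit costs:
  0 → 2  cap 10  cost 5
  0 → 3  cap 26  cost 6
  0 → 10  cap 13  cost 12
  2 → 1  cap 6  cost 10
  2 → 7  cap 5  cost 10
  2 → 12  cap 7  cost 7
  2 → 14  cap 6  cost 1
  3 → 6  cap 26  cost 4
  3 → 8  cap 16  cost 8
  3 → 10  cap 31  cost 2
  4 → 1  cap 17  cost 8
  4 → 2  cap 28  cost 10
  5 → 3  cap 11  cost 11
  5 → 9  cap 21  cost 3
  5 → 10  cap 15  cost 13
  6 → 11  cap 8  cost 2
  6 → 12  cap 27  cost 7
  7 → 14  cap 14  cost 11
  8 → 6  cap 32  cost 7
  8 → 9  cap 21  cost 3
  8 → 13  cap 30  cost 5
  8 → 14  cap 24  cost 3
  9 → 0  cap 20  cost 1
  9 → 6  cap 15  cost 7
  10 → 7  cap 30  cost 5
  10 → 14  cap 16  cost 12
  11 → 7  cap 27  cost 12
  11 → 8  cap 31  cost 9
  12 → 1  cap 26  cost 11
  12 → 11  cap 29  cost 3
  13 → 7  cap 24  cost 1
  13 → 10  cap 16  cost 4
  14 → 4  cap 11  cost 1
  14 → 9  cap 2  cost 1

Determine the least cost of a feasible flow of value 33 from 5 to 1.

shortest-cost path #1: 5→9→0→2→1 push 6 @ unit cost 19 (adds 114)
shortest-cost path #2: 5→9→0→2→14→4→1 push 4 @ unit cost 19 (adds 76)
shortest-cost path #3: 5→9→6→12→1 push 11 @ unit cost 28 (adds 308)
shortest-cost path #4: 5→3→8→14→4→1 push 7 @ unit cost 31 (adds 217)
shortest-cost path #5: 5→3→6→12→1 push 4 @ unit cost 33 (adds 132)
shortest-cost path #6: 5→10→14→8→3→6→12→1 push 1 @ unit cost 36 (adds 36)
total cost = 883

Minimum cost for 33 units: 883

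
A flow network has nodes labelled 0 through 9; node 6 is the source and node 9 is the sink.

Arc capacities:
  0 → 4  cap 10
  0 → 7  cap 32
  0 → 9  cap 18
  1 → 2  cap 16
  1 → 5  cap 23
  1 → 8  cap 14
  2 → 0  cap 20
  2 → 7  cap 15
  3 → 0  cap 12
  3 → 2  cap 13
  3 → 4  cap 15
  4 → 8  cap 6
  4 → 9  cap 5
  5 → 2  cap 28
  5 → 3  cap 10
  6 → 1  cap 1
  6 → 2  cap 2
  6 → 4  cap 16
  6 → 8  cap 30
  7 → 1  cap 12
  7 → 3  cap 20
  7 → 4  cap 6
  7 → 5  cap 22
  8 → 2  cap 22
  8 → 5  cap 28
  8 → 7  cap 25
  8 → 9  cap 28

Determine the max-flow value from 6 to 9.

augment #1: 6→4→9 bottleneck 5, total now 5
augment #2: 6→8→9 bottleneck 28, total now 33
augment #3: 6→2→0→9 bottleneck 2, total now 35
augment #4: 6→1→2→0→9 bottleneck 1, total now 36
augment #5: 6→8→2→0→9 bottleneck 2, total now 38
augment #6: 6→4→8→2→0→9 bottleneck 6, total now 44

Maximum flow value: 44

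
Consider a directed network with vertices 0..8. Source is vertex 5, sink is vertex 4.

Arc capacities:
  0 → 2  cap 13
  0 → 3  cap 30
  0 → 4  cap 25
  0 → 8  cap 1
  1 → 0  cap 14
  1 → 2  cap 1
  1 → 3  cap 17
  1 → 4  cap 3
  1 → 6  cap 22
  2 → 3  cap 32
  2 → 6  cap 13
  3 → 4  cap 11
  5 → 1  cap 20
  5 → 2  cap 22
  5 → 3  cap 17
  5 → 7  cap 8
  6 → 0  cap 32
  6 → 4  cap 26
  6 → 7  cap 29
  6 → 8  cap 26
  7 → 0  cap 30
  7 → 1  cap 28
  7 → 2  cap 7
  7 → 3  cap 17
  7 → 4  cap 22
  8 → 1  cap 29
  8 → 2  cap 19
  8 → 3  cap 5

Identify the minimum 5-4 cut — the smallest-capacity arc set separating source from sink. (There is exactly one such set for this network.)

augment #1: 5→1→4 push 3
augment #2: 5→3→4 push 11
augment #3: 5→7→4 push 8
augment #4: 5→1→0→4 push 14
augment #5: 5→1→6→4 push 3
augment #6: 5→2→6→4 push 13
max flow = 52; residual-reachable set from 5 gives S-side
cut edges (S→T): {(2,6), (3,4), (5,1), (5,7)} total cap 52

Min-cut arcs: {(2,6), (3,4), (5,1), (5,7)} (total capacity 52)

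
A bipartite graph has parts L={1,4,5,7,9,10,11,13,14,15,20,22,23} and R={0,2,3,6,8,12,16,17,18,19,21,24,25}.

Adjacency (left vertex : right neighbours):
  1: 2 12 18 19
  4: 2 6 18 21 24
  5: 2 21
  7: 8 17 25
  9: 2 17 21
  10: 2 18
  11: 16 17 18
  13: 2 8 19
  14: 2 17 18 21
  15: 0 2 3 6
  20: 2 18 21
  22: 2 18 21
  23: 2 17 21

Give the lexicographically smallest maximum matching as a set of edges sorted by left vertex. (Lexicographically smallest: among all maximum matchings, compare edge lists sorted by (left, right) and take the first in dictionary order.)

|M| = 10 (so the lex-smallest maximum matching has 10 edges)
process left vertices in ascending order; for each, take the smallest-labelled available neighbour that still permits 10 edges overall, or leave it unmatched if none does
lex-smallest matching: {1-12, 4-6, 5-2, 7-8, 9-17, 10-18, 11-16, 13-19, 14-21, 15-0}

Lex-smallest maximum matching: {(1,12), (4,6), (5,2), (7,8), (9,17), (10,18), (11,16), (13,19), (14,21), (15,0)}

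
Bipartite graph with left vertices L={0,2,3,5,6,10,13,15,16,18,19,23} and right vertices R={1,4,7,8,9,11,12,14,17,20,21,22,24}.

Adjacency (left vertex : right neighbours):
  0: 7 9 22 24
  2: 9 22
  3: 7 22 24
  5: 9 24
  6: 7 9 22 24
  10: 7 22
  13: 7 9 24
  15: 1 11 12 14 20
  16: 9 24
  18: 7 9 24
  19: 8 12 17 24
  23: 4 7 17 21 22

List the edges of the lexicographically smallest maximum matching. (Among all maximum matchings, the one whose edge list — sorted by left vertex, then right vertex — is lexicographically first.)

Lex-smallest maximum matching: {(0,7), (2,9), (3,22), (5,24), (15,1), (19,8), (23,4)}

|M| = 7 (so the lex-smallest maximum matching has 7 edges)
process left vertices in ascending order; for each, take the smallest-labelled available neighbour that still permits 7 edges overall, or leave it unmatched if none does
lex-smallest matching: {0-7, 2-9, 3-22, 5-24, 15-1, 19-8, 23-4}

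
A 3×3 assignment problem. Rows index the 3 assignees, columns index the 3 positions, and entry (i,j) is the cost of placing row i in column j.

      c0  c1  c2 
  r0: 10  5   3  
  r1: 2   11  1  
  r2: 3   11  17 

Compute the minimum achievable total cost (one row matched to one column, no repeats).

Minimum assignment cost: 9

optimal assignment: row0→col1 (cost 5), row1→col2 (cost 1), row2→col0 (cost 3)
total = 5 + 1 + 3 = 9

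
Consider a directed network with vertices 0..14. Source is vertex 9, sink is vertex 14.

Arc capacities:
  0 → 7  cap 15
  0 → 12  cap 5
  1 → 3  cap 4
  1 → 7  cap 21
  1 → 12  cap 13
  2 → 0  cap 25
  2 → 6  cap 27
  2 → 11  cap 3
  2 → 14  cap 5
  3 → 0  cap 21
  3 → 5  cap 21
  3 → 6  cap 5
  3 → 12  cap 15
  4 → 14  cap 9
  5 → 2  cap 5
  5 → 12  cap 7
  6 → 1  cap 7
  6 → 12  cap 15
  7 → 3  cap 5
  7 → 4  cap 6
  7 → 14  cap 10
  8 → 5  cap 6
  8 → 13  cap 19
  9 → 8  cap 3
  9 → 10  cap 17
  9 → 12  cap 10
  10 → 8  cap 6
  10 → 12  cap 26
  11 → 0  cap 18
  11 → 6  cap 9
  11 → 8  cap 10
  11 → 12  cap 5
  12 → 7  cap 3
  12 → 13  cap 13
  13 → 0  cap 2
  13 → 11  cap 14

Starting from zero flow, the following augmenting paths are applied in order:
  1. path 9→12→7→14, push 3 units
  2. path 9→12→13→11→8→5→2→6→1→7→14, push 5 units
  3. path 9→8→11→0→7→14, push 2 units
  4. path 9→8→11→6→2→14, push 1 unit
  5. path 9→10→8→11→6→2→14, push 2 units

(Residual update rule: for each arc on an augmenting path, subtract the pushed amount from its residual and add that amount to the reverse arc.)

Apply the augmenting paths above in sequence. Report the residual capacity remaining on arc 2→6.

Residual capacity of (2,6): 25

after path 1 (9→12→7→14, push 3): res(2,6)=27
after path 2 (9→12→13→11→8→5→2→6→1→7→14, push 5): res(2,6)=22
after path 3 (9→8→11→0→7→14, push 2): res(2,6)=22
after path 4 (9→8→11→6→2→14, push 1): res(2,6)=23
after path 5 (9→10→8→11→6→2→14, push 2): res(2,6)=25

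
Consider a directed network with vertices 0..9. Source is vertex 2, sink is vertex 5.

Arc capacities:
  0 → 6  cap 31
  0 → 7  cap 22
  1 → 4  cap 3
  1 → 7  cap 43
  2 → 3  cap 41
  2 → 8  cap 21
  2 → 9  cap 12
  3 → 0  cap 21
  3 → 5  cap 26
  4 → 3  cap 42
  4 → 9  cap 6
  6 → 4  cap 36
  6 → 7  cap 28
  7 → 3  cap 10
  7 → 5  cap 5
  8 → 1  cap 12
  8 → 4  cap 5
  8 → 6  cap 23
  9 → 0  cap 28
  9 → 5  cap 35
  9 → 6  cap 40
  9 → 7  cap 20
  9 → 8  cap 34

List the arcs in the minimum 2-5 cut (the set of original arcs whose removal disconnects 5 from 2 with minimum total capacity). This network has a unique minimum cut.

augment #1: 2→3→5 push 26
augment #2: 2→9→5 push 12
augment #3: 2→3→0→7→5 push 5
augment #4: 2→8→4→9→5 push 5
augment #5: 2→8→1→4→9→5 push 1
max flow = 49; residual-reachable set from 2 gives S-side
cut edges (S→T): {(2,9), (3,5), (4,9), (7,5)} total cap 49

Min-cut arcs: {(2,9), (3,5), (4,9), (7,5)} (total capacity 49)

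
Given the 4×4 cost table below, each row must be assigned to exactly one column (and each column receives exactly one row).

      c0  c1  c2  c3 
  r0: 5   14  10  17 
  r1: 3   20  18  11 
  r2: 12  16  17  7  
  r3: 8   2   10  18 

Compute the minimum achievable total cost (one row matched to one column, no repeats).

optimal assignment: row0→col2 (cost 10), row1→col0 (cost 3), row2→col3 (cost 7), row3→col1 (cost 2)
total = 10 + 3 + 7 + 2 = 22

Minimum assignment cost: 22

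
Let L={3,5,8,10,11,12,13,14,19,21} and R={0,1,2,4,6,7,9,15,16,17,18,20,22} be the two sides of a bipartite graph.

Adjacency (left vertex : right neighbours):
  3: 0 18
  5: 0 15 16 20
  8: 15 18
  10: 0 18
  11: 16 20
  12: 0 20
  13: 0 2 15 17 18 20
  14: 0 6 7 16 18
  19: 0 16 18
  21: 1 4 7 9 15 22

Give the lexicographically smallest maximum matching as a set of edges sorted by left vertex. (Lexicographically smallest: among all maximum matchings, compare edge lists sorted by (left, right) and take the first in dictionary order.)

|M| = 8 (so the lex-smallest maximum matching has 8 edges)
process left vertices in ascending order; for each, take the smallest-labelled available neighbour that still permits 8 edges overall, or leave it unmatched if none does
lex-smallest matching: {3-0, 5-15, 8-18, 11-16, 12-20, 13-2, 14-6, 21-1}

Lex-smallest maximum matching: {(3,0), (5,15), (8,18), (11,16), (12,20), (13,2), (14,6), (21,1)}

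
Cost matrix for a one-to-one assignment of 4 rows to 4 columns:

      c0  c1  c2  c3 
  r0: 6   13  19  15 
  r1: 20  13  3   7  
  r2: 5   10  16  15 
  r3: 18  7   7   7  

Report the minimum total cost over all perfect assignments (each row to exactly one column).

optimal assignment: row0→col0 (cost 6), row1→col2 (cost 3), row2→col1 (cost 10), row3→col3 (cost 7)
total = 6 + 3 + 10 + 7 = 26

Minimum assignment cost: 26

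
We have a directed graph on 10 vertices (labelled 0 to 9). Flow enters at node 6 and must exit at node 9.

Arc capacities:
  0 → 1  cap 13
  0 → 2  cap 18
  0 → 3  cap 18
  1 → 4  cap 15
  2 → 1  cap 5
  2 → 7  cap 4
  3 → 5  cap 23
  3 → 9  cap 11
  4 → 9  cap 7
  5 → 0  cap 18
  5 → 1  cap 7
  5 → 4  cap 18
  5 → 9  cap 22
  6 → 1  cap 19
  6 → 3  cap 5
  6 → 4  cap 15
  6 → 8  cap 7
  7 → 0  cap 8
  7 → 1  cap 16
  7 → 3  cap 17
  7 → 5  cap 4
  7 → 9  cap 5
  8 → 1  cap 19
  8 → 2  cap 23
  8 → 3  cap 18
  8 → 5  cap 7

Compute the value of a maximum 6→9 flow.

augment #1: 6→3→9 bottleneck 5, total now 5
augment #2: 6→4→9 bottleneck 7, total now 12
augment #3: 6→8→3→9 bottleneck 6, total now 18
augment #4: 6→8→5→9 bottleneck 1, total now 19

Maximum flow value: 19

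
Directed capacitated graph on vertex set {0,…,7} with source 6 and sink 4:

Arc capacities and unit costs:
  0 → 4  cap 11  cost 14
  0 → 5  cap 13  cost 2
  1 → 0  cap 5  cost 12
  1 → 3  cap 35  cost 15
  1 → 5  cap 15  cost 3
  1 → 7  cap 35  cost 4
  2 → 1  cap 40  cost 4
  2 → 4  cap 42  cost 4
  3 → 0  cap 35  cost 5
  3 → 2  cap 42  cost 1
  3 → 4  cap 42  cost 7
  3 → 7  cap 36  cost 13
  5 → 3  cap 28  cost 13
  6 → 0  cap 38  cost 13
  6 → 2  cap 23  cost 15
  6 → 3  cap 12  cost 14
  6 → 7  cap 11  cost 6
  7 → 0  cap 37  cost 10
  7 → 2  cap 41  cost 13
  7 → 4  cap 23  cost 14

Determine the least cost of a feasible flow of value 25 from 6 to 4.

shortest-cost path #1: 6→2→4 push 23 @ unit cost 19 (adds 437)
shortest-cost path #2: 6→3→2→4 push 2 @ unit cost 19 (adds 38)
total cost = 475

Minimum cost for 25 units: 475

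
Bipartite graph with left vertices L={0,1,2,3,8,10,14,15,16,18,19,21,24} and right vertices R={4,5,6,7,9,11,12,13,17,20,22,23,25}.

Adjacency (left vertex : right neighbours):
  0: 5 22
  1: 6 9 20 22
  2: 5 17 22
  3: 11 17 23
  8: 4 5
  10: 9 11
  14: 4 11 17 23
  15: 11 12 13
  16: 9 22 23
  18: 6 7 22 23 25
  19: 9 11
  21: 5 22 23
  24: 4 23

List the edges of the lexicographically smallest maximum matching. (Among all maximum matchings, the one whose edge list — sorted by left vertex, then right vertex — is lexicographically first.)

|M| = 10 (so the lex-smallest maximum matching has 10 edges)
process left vertices in ascending order; for each, take the smallest-labelled available neighbour that still permits 10 edges overall, or leave it unmatched if none does
lex-smallest matching: {0-5, 1-6, 2-17, 3-11, 8-4, 10-9, 14-23, 15-12, 16-22, 18-7}

Lex-smallest maximum matching: {(0,5), (1,6), (2,17), (3,11), (8,4), (10,9), (14,23), (15,12), (16,22), (18,7)}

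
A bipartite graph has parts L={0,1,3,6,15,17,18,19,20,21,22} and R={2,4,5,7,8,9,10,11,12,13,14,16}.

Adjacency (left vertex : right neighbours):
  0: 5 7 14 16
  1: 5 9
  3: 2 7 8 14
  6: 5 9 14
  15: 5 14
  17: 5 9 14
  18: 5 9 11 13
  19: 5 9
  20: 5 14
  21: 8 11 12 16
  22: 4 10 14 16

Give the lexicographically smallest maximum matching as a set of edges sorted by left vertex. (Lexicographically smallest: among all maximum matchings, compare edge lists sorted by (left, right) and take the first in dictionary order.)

|M| = 8 (so the lex-smallest maximum matching has 8 edges)
process left vertices in ascending order; for each, take the smallest-labelled available neighbour that still permits 8 edges overall, or leave it unmatched if none does
lex-smallest matching: {0-7, 1-5, 3-2, 6-9, 15-14, 18-11, 21-8, 22-4}

Lex-smallest maximum matching: {(0,7), (1,5), (3,2), (6,9), (15,14), (18,11), (21,8), (22,4)}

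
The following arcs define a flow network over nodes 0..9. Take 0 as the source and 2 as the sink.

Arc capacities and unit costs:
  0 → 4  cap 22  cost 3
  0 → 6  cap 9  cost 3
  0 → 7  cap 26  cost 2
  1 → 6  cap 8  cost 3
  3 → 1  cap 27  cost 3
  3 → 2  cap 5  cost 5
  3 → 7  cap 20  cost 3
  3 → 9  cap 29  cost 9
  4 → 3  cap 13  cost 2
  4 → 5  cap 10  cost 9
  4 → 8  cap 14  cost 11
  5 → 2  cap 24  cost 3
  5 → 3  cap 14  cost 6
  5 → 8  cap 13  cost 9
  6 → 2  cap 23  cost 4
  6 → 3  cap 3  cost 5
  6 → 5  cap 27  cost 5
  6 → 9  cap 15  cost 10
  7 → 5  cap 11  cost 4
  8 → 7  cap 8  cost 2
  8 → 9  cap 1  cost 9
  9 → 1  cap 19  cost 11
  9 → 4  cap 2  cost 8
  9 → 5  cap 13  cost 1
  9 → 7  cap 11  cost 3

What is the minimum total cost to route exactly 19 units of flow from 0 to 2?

Minimum cost for 19 units: 153

shortest-cost path #1: 0→6→2 push 9 @ unit cost 7 (adds 63)
shortest-cost path #2: 0→7→5→2 push 10 @ unit cost 9 (adds 90)
total cost = 153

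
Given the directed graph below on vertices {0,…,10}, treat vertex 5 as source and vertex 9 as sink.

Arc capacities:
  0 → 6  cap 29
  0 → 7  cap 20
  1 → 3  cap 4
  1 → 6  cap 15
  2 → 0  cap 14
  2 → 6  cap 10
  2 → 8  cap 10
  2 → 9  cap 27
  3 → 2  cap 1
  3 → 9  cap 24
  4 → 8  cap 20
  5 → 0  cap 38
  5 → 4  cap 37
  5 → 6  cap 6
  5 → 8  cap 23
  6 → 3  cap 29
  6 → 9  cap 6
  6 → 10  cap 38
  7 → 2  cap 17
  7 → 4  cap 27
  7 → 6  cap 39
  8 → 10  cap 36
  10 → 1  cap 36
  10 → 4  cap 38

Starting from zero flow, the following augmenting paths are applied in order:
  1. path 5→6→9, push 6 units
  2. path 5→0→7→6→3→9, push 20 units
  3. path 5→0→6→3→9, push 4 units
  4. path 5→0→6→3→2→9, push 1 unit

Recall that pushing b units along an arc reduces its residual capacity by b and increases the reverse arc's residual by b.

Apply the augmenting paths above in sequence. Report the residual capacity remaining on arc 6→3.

after path 1 (5→6→9, push 6): res(6,3)=29
after path 2 (5→0→7→6→3→9, push 20): res(6,3)=9
after path 3 (5→0→6→3→9, push 4): res(6,3)=5
after path 4 (5→0→6→3→2→9, push 1): res(6,3)=4

Residual capacity of (6,3): 4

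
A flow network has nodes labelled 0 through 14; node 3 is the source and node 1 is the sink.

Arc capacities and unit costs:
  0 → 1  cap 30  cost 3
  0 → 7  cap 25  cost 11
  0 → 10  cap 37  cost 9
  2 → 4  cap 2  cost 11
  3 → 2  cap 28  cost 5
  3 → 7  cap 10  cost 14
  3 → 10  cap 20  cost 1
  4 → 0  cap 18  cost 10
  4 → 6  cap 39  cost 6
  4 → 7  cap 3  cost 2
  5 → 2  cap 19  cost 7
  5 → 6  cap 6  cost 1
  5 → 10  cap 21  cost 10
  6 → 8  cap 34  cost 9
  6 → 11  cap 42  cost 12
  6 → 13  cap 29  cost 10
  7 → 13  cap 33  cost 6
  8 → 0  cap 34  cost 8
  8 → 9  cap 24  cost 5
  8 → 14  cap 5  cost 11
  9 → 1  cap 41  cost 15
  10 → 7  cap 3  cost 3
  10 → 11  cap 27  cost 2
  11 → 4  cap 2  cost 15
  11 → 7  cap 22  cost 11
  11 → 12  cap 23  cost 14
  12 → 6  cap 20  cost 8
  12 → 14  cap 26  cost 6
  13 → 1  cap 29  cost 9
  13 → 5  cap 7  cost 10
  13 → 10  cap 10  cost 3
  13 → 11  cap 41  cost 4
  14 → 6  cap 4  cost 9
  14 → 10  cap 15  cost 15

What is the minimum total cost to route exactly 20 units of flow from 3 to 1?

shortest-cost path #1: 3→10→7→13→1 push 3 @ unit cost 19 (adds 57)
shortest-cost path #2: 3→7→13→1 push 10 @ unit cost 29 (adds 290)
shortest-cost path #3: 3→10→11→7→13→1 push 7 @ unit cost 29 (adds 203)
total cost = 550

Minimum cost for 20 units: 550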